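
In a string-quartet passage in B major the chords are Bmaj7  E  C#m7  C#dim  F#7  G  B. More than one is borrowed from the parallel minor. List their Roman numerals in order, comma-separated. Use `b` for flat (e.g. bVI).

ii°, bVI

In B major the diatonic chords are B, C#m, D#m, E, F#, G#m, A#dim. Of the given chords, Bmaj7, E, C#m7, F#7 and B are diatonic. C#dim (C#–E–G) is not: scale degree 2 in B major carries C#m (ii). In B minor the chord on that degree is C#dim, so here it functions as ii°, borrowed from the parallel minor. But G (G–B–D) is foreign: the diatonic vi on degree 6 is G#m, whereas G comes from B minor. It is labeled bVI.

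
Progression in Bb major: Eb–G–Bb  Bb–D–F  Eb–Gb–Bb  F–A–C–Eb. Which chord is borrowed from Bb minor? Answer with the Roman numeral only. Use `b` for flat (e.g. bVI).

Bb major has the diatonic set Bb, Cm, Dm, Eb, F, Gm, Adim. Of the given chords, Eb–G–Bb = Eb, Bb–D–F = Bb and F–A–C–Eb = F7 are diatonic. Eb–Gb–Bb doesn't fit — on degree 4 Bb major would have Eb (IV). Ebm is the degree-4 chord of Bb minor, so it is the borrowed iv.

iv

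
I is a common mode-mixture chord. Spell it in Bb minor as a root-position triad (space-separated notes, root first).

I is built on scale degree 1, which is Bb in both Bb minor and its parallel. In Bb major the chord on Bb is Bb–D–F.

Bb D F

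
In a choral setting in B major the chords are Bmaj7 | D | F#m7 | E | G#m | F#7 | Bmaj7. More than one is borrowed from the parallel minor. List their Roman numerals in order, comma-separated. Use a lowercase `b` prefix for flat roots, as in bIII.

The diatonic triads in B major are B, C#m, D#m, E, F#, G#m, A#dim. Bmaj7, E, G#m and F#7 all belong to that set. But D (D–F#–A) is foreign: the diatonic iii on degree 3 is D#m, whereas D comes from B minor. It is labeled bIII. F#m7 (F#–A–C#–E) doesn't fit — on degree 5 B major would have F# (V). F#m7 is the degree-5 chord of B minor, so it is the borrowed v7.

bIII, v7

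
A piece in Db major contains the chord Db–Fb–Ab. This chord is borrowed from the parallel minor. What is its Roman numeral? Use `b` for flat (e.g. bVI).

The root Db is the diatonic 1st degree of Db major; the borrowing shows in the chord quality. Diatonically Db major has Db (I) on that degree; Db–Fb–Ab is instead the minor chord native to Db minor, so it takes the label i.

i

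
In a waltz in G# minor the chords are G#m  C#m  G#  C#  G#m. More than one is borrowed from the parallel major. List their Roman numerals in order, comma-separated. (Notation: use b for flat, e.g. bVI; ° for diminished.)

In G# minor (with V from harmonic minor) the diatonic chords are G#m, A#dim, B, C#m, D#, E, F#. G#m and C#m are both diatonic. But G# (G#–B#–D#) is foreign: the diatonic i on degree 1 is G#m, whereas G# comes from G# major. It is labeled I. C# (C#–E#–G#) is not: scale degree 4 in G# minor carries C#m (iv). In G# major the chord on that degree is C#, so here it functions as IV, borrowed from the parallel major.

I, IV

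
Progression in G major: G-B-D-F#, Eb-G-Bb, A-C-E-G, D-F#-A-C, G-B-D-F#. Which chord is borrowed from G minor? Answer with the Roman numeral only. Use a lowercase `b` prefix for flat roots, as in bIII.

G major has the diatonic set G, Am, Bm, C, D, Em, F#dim. G–B–D–F# = Gmaj7, A–C–E–G = Am7 and D–F#–A–C = D7 all belong to that set. But Eb–G–Bb is foreign: the diatonic vi on degree 6 is Em, whereas Eb comes from G minor. It is labeled bVI.

bVI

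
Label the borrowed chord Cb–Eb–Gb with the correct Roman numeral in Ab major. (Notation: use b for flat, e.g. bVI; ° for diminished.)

bIII

In Ab major scale degree 3 is C; Cb is its lowered form, from Ab minor. Diatonically Ab major has Cm (iii) on that degree; Cb–Eb–Gb is instead the major chord native to Ab minor, so it takes the label bIII.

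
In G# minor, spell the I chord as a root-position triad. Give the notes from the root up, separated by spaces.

The root, G#, is scale degree 1 — the same note in G# minor and G# major; only the chord quality changes. Stacking thirds in G# major on G# gives G#–B#–D#.

G# B# D#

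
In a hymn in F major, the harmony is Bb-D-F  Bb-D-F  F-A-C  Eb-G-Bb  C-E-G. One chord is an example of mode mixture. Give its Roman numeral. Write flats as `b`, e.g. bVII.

bVII

In F major the diatonic chords are F, Gm, Am, Bb, C, Dm, Edim. Of the given chords, Bb–D–F = Bb, F–A–C = F and C–E–G = C are diatonic. But Eb–G–Bb is foreign: the diatonic vii° on degree 7 is Edim, whereas Eb comes from F minor. It is labeled bVII.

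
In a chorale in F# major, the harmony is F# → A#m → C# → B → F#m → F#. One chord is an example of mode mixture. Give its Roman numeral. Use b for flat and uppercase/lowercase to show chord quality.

i

F# major has the diatonic set F#, G#m, A#m, B, C#, D#m, E#dim. F#, A#m, C# and B all belong to that set. F#m (F#–A–C#) is not: scale degree 1 in F# major carries F# (I). In F# minor the chord on that degree is F#m, so here it functions as i, borrowed from the parallel minor.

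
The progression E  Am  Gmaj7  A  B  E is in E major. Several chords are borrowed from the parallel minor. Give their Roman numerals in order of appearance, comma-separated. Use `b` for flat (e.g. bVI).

E major has the diatonic set E, F#m, G#m, A, B, C#m, D#dim. E, A and B are all diatonic. Am (A–C–E) is not: scale degree 4 in E major carries A (IV). In E minor the chord on that degree is Am, so here it functions as iv, borrowed from the parallel minor. But Gmaj7 (G–B–D–F#) is foreign: the diatonic iii on degree 3 is G#m, whereas Gmaj7 comes from E minor. It is labeled bIIImaj7.

iv, bIIImaj7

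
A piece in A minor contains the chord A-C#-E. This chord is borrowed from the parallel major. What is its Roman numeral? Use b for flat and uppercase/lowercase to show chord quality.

I

A is scale degree 1 in A minor. A–C#–E is a major chord — the form found in A major, not the diatonic i (Am). Borrowed into A minor it is written I.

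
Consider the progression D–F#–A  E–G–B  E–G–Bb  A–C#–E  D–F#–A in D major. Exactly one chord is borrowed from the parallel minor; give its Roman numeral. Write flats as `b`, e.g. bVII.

ii°

The diatonic triads in D major are D, Em, F#m, G, A, Bm, C#dim. D–F#–A = D, E–G–B = Em and A–C#–E = A are all diatonic. E–G–Bb doesn't fit — on degree 2 D major would have Em (ii). Edim is the degree-2 chord of D minor, so it is the borrowed ii°.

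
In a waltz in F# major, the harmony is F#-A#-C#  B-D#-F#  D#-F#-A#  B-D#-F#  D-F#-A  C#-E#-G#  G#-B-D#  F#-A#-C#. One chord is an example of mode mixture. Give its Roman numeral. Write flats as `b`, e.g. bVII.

The diatonic triads in F# major are F#, G#m, A#m, B, C#, D#m, E#dim. F#–A#–C# = F#, B–D#–F# = B, D#–F#–A# = D#m, C#–E#–G# = C# and G#–B–D# = G#m all belong to that set. D–F#–A doesn't fit — on degree 6 F# major would have D#m (vi). D is the degree-6 chord of F# minor, so it is the borrowed bVI.

bVI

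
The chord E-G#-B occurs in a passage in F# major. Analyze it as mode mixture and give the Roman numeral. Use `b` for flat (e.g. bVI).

The root E is the lowered 7th scale degree — diatonically F# major has E# there. E–G#–B is a major chord — the form found in F# minor, not the diatonic vii° (E#dim). Borrowed into F# major it is written bVII.

bVII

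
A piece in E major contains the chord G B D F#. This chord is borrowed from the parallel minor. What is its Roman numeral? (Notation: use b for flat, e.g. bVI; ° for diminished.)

bIIImaj7

G is the lowered form of scale degree 3 in E major (the diatonic degree 3 is G#). Diatonically E major has G#m (iii) on that degree; G–B–D–F# is instead the major-seventh chord native to E minor, so it takes the label bIIImaj7.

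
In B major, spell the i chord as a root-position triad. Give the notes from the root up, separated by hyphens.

B-D-F#

i is built on scale degree 1, which is B in both B major and its parallel. Building the minor chord from the parallel minor on B: B–D–F#.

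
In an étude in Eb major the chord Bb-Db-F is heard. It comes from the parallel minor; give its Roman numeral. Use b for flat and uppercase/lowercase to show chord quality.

The root Bb is the diatonic 5th degree of Eb major; the borrowing shows in the chord quality. Bb–Db–F is a minor chord — the form found in Eb minor, not the diatonic V (Bb). Borrowed into Eb major it is written v.

v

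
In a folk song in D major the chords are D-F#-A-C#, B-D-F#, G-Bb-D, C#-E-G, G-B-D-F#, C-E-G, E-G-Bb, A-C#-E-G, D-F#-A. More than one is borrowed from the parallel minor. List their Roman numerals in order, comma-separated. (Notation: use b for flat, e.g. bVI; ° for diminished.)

iv, bVII, ii°

In D major the diatonic chords are D, Em, F#m, G, A, Bm, C#dim. D–F#–A–C# = Dmaj7, B–D–F# = Bm, C#–E–G = C#dim, G–B–D–F# = Gmaj7, A–C#–E–G = A7 and D–F#–A = D are all diatonic. G–Bb–D doesn't fit — on degree 4 D major would have G (IV). Gm is the degree-4 chord of D minor, so it is the borrowed iv. C–E–G doesn't fit — on degree 7 D major would have C#dim (vii°). C is the degree-7 chord of D minor, so it is the borrowed bVII. But E–G–Bb is foreign: the diatonic ii on degree 2 is Em, whereas Edim comes from D minor. It is labeled ii°.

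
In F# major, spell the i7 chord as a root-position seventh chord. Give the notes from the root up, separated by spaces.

F# A C# E

i7 is built on scale degree 1, which is F# in both F# major and its parallel. Stacking thirds in F# minor on F# gives F#–A–C#–E.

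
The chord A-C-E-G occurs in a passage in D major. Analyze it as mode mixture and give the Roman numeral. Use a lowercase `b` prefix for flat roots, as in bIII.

A is scale degree 5 in D major. The diatonic chord on degree 5 would be A (V), but A–C–E–G is the minor-seventh chord from D minor. As a borrowed chord it is labeled v7.

v7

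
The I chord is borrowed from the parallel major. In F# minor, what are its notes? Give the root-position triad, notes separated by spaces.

I is built on scale degree 1, which is F# in both F# minor and its parallel. Building the major chord from the parallel major on F#: F#–A#–C#.

F# A# C#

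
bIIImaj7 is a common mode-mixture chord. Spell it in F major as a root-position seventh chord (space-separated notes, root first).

Scale degree 3 in F major is A. bIIImaj7 uses the lowered form, Ab, taken from F minor. In F minor the chord on Ab is Ab–C–Eb–G.

Ab C Eb G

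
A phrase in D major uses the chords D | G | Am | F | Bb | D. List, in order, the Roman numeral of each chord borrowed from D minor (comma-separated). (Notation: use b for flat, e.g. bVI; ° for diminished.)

D major has the diatonic set D, Em, F#m, G, A, Bm, C#dim. Of the given chords, D and G are diatonic. Am (A–C–E) is not: scale degree 5 in D major carries A (V). In D minor the chord on that degree is Am, so here it functions as v, borrowed from the parallel minor. F (F–A–C) is not: scale degree 3 in D major carries F#m (iii). In D minor the chord on that degree is F, so here it functions as bIII, borrowed from the parallel minor. Bb (Bb–D–F) doesn't fit — on degree 6 D major would have Bm (vi). Bb is the degree-6 chord of D minor, so it is the borrowed bVI.

v, bIII, bVI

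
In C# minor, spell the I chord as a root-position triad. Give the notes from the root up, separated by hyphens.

I is built on scale degree 1, which is C# in both C# minor and its parallel. Building the major chord from the parallel major on C#: C#–E#–G#.

C#-E#-G#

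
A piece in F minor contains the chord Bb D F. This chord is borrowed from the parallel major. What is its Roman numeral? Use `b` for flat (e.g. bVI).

IV

The root Bb is the diatonic 4th degree of F minor; the borrowing shows in the chord quality. Diatonically F minor has Bbm (iv) on that degree; Bb–D–F is instead the major chord native to F major, so it takes the label IV.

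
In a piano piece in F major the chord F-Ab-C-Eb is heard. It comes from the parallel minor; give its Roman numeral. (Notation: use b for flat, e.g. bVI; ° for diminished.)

The root F is the diatonic 1st degree of F major; the borrowing shows in the chord quality. Diatonically F major has F (I) on that degree; F–Ab–C–Eb is instead the minor-seventh chord native to F minor, so it takes the label i7.

i7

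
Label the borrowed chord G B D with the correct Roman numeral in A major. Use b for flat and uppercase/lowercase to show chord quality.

G is the lowered form of scale degree 7 in A major (the diatonic degree 7 is G#). The diatonic chord on degree 7 would be G#dim (vii°), but G–B–D is the major chord from A minor. As a borrowed chord it is labeled bVII.

bVII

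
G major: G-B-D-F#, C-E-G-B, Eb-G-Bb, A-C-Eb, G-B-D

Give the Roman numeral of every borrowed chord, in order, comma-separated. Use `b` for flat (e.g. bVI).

G major has the diatonic set G, Am, Bm, C, D, Em, F#dim. G–B–D–F# = Gmaj7, C–E–G–B = Cmaj7 and G–B–D = G all belong to that set. Eb–G–Bb is not: scale degree 6 in G major carries Em (vi). In G minor the chord on that degree is Eb, so here it functions as bVI, borrowed from the parallel minor. But A–C–Eb is foreign: the diatonic ii on degree 2 is Am, whereas Adim comes from G minor. It is labeled ii°.

bVI, ii°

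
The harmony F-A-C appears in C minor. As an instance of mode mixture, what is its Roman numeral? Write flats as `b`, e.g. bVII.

F is scale degree 4 in C minor. Diatonically C minor has Fm (iv) on that degree; F–A–C is instead the major chord native to C major, so it takes the label IV.

IV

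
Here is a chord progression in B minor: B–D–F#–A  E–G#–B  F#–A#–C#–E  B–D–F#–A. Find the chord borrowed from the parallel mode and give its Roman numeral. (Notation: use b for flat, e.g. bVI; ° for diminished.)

IV

B minor has the diatonic set Bm, C#dim, D, Em, F#, G, A (with V from harmonic minor). B–D–F#–A = Bm7 and F#–A#–C#–E = F#7 are both diatonic. E–G#–B is not: scale degree 4 in B minor carries Em (iv). In B major the chord on that degree is E, so here it functions as IV, borrowed from the parallel major.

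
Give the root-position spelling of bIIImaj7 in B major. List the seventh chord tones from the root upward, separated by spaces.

bIIImaj7 is built on the lowered scale degree 3. In B major degree 3 is D#; lowered it becomes D. In B minor the chord on D is D–F#–A–C#.

D F# A C#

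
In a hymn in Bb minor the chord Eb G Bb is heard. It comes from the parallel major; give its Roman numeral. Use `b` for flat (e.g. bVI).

IV

The root Eb is the diatonic 4th degree of Bb minor; the borrowing shows in the chord quality. Diatonically Bb minor has Ebm (iv) on that degree; Eb–G–Bb is instead the major chord native to Bb major, so it takes the label IV.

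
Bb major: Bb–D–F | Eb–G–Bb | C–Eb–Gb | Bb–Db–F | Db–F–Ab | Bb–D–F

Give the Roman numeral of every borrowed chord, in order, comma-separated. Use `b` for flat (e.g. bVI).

ii°, i, bIII

In Bb major the diatonic chords are Bb, Cm, Dm, Eb, F, Gm, Adim. Of the given chords, Bb–D–F = Bb and Eb–G–Bb = Eb are diatonic. But C–Eb–Gb is foreign: the diatonic ii on degree 2 is Cm, whereas Cdim comes from Bb minor. It is labeled ii°. But Bb–Db–F is foreign: the diatonic I on degree 1 is Bb, whereas Bbm comes from Bb minor. It is labeled i. Db–F–Ab doesn't fit — on degree 3 Bb major would have Dm (iii). Db is the degree-3 chord of Bb minor, so it is the borrowed bIII.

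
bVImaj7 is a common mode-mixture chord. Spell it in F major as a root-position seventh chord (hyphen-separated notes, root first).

Db-F-Ab-C

bVImaj7 is built on the lowered scale degree 6. In F major degree 6 is D; lowered it becomes Db. In F minor the chord on Db is Db–F–Ab–C.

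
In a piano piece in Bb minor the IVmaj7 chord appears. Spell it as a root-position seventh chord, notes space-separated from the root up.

The root, Eb, is scale degree 4 — the same note in Bb minor and Bb major; only the chord quality changes. Stacking thirds in Bb major on Eb gives Eb–G–Bb–D.

Eb G Bb D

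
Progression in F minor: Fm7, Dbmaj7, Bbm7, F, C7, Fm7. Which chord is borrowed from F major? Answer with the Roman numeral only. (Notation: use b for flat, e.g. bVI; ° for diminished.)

In F minor (with V from harmonic minor) the diatonic chords are Fm, Gdim, Ab, Bbm, C, Db, Eb. Of the given chords, Fm7, Dbmaj7, Bbm7 and C7 are diatonic. F (F–A–C) doesn't fit — on degree 1 F minor would have Fm (i). F is the degree-1 chord of F major, so it is the borrowed I.

I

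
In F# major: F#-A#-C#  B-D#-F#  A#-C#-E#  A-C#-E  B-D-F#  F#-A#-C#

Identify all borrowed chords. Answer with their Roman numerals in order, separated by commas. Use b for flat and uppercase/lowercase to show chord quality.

F# major has the diatonic set F#, G#m, A#m, B, C#, D#m, E#dim. F#–A#–C# = F#, B–D#–F# = B and A#–C#–E# = A#m are all diatonic. A–C#–E doesn't fit — on degree 3 F# major would have A#m (iii). A is the degree-3 chord of F# minor, so it is the borrowed bIII. B–D–F# is not: scale degree 4 in F# major carries B (IV). In F# minor the chord on that degree is Bm, so here it functions as iv, borrowed from the parallel minor.

bIII, iv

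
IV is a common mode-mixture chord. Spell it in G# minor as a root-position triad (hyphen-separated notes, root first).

C#-E#-G#

IV is built on scale degree 4, which is C# in both G# minor and its parallel. Building the major chord from the parallel major on C#: C#–E#–G#.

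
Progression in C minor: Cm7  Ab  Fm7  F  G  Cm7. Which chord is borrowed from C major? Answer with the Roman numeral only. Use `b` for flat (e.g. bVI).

IV

In C minor (with V from harmonic minor) the diatonic chords are Cm, Ddim, Eb, Fm, G, Ab, Bb. Cm7, Ab, Fm7 and G all belong to that set. But F (F–A–C) is foreign: the diatonic iv on degree 4 is Fm, whereas F comes from C major. It is labeled IV.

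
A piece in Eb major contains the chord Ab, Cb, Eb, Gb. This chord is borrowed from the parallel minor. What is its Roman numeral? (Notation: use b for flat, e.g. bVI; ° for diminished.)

Ab is scale degree 4 in Eb major. Ab–Cb–Eb–Gb is a minor-seventh chord — the form found in Eb minor, not the diatonic IV (Ab). Borrowed into Eb major it is written iv7.

iv7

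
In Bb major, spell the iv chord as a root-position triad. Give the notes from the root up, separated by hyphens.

Eb-Gb-Bb

iv is built on scale degree 4, which is Eb in both Bb major and its parallel. In Bb minor the chord on Eb is Eb–Gb–Bb.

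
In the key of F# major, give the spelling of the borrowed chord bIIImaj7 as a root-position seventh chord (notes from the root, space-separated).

The root of bIIImaj7 is the lowered 3rd degree: A# becomes A. Stacking thirds in F# minor on A gives A–C#–E–G#.

A C# E G#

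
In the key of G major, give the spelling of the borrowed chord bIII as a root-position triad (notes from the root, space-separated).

Scale degree 3 in G major is B. bIII uses the lowered form, Bb, taken from G minor. In G minor the chord on Bb is Bb–D–F.

Bb D F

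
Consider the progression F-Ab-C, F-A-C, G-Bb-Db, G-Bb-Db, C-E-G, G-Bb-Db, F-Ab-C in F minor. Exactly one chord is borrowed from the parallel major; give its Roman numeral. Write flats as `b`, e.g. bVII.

I

In F minor (with V from harmonic minor) the diatonic chords are Fm, Gdim, Ab, Bbm, C, Db, Eb. F–Ab–C = Fm, G–Bb–Db = Gdim and C–E–G = C are all diatonic. F–A–C is not: scale degree 1 in F minor carries Fm (i). In F major the chord on that degree is F, so here it functions as I, borrowed from the parallel major.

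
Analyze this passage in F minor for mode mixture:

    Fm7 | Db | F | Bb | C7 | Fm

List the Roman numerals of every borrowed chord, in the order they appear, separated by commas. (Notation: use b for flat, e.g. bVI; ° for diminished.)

The diatonic triads in F minor (with V from harmonic minor) are Fm, Gdim, Ab, Bbm, C, Db, Eb. Fm7, Db, C7 and Fm are all diatonic. F (F–A–C) doesn't fit — on degree 1 F minor would have Fm (i). F is the degree-1 chord of F major, so it is the borrowed I. Bb (Bb–D–F) is not: scale degree 4 in F minor carries Bbm (iv). In F major the chord on that degree is Bb, so here it functions as IV, borrowed from the parallel major.

I, IV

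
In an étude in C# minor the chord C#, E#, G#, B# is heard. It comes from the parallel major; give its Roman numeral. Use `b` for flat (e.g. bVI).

Imaj7

C# is scale degree 1 in C# minor. Diatonically C# minor has C#m (i) on that degree; C#–E#–G#–B# is instead the major-seventh chord native to C# major, so it takes the label Imaj7.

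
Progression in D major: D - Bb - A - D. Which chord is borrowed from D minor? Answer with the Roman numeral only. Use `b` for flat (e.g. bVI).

bVI

In D major the diatonic chords are D, Em, F#m, G, A, Bm, C#dim. D and A are both diatonic. Bb (Bb–D–F) doesn't fit — on degree 6 D major would have Bm (vi). Bb is the degree-6 chord of D minor, so it is the borrowed bVI.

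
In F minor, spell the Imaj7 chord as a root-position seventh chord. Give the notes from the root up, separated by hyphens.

The root, F, is scale degree 1 — the same note in F minor and F major; only the chord quality changes. In F major the chord on F is F–A–C–E.

F-A-C-E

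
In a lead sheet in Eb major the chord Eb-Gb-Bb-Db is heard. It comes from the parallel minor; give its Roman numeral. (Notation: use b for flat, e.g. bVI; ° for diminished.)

Eb is scale degree 1 in Eb major. The diatonic chord on degree 1 would be Eb (I), but Eb–Gb–Bb–Db is the minor-seventh chord from Eb minor. As a borrowed chord it is labeled i7.

i7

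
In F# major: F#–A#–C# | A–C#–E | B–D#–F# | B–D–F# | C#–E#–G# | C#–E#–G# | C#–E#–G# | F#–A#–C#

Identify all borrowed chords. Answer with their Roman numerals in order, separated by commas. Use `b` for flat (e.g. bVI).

bIII, iv

F# major has the diatonic set F#, G#m, A#m, B, C#, D#m, E#dim. Of the given chords, F#–A#–C# = F#, B–D#–F# = B and C#–E#–G# = C# are diatonic. But A–C#–E is foreign: the diatonic iii on degree 3 is A#m, whereas A comes from F# minor. It is labeled bIII. But B–D–F# is foreign: the diatonic IV on degree 4 is B, whereas Bm comes from F# minor. It is labeled iv.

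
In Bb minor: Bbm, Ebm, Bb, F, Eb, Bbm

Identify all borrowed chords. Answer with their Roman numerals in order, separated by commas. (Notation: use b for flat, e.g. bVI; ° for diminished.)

Bb minor has the diatonic set Bbm, Cdim, Db, Ebm, F, Gb, Ab (with V from harmonic minor). Of the given chords, Bbm, Ebm and F are diatonic. But Bb (Bb–D–F) is foreign: the diatonic i on degree 1 is Bbm, whereas Bb comes from Bb major. It is labeled I. But Eb (Eb–G–Bb) is foreign: the diatonic iv on degree 4 is Ebm, whereas Eb comes from Bb major. It is labeled IV.

I, IV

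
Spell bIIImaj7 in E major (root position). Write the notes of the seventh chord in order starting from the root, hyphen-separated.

G-B-D-F#

bIIImaj7 is built on the lowered scale degree 3. In E major degree 3 is G#; lowered it becomes G. Stacking thirds in E minor on G gives G–B–D–F#.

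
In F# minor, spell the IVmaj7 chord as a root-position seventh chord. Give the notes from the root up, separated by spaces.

B D# F# A#

IVmaj7 is built on scale degree 4, which is B in both F# minor and its parallel. Stacking thirds in F# major on B gives B–D#–F#–A#.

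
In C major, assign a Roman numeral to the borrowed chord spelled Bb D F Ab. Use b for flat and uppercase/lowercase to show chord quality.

Bb is the lowered form of scale degree 7 in C major (the diatonic degree 7 is B). Diatonically C major has Bdim (vii°) on that degree; Bb–D–F–Ab is instead the dominant-seventh chord native to C minor, so it takes the label bVII7.

bVII7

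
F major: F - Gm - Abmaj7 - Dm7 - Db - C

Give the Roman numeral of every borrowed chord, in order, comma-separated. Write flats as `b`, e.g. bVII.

The diatonic triads in F major are F, Gm, Am, Bb, C, Dm, Edim. F, Gm, Dm7 and C are all diatonic. Abmaj7 (Ab–C–Eb–G) doesn't fit — on degree 3 F major would have Am (iii). Abmaj7 is the degree-3 chord of F minor, so it is the borrowed bIIImaj7. But Db (Db–F–Ab) is foreign: the diatonic vi on degree 6 is Dm, whereas Db comes from F minor. It is labeled bVI.

bIIImaj7, bVI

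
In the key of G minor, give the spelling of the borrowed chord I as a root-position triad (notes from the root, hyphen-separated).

I is built on scale degree 1, which is G in both G minor and its parallel. Stacking thirds in G major on G gives G–B–D.

G-B-D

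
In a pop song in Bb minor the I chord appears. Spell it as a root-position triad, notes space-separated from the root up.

The root, Bb, is scale degree 1 — the same note in Bb minor and Bb major; only the chord quality changes. Stacking thirds in Bb major on Bb gives Bb–D–F.

Bb D F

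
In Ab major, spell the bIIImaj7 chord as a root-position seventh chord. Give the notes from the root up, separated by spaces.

bIIImaj7 is built on the lowered scale degree 3. In Ab major degree 3 is C; lowered it becomes Cb. In Ab minor the chord on Cb is Cb–Eb–Gb–Bb.

Cb Eb Gb Bb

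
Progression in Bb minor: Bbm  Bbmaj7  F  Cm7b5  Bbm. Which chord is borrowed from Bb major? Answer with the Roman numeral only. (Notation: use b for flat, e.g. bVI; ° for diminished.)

In Bb minor (with V from harmonic minor) the diatonic chords are Bbm, Cdim, Db, Ebm, F, Gb, Ab. Bbm, F and Cm7b5 all belong to that set. But Bbmaj7 (Bb–D–F–A) is foreign: the diatonic i on degree 1 is Bbm, whereas Bbmaj7 comes from Bb major. It is labeled Imaj7.

Imaj7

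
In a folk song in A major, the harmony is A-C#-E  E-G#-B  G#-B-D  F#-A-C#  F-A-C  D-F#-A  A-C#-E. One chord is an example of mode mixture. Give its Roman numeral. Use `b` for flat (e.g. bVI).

bVI

The diatonic triads in A major are A, Bm, C#m, D, E, F#m, G#dim. Of the given chords, A–C#–E = A, E–G#–B = E, G#–B–D = G#dim, F#–A–C# = F#m and D–F#–A = D are diatonic. F–A–C doesn't fit — on degree 6 A major would have F#m (vi). F is the degree-6 chord of A minor, so it is the borrowed bVI.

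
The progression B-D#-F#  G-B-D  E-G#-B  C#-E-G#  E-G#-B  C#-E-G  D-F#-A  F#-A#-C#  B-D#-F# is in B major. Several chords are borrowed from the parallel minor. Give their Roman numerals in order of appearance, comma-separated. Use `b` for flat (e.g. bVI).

bVI, ii°, bIII

The diatonic triads in B major are B, C#m, D#m, E, F#, G#m, A#dim. B–D#–F# = B, E–G#–B = E, C#–E–G# = C#m and F#–A#–C# = F# all belong to that set. But G–B–D is foreign: the diatonic vi on degree 6 is G#m, whereas G comes from B minor. It is labeled bVI. But C#–E–G is foreign: the diatonic ii on degree 2 is C#m, whereas C#dim comes from B minor. It is labeled ii°. D–F#–A is not: scale degree 3 in B major carries D#m (iii). In B minor the chord on that degree is D, so here it functions as bIII, borrowed from the parallel minor.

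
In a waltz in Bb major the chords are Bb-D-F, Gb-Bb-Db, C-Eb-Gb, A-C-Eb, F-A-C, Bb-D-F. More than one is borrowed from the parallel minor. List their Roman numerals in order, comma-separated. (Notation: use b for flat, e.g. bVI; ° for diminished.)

bVI, ii°

Bb major has the diatonic set Bb, Cm, Dm, Eb, F, Gm, Adim. Bb–D–F = Bb, A–C–Eb = Adim and F–A–C = F all belong to that set. Gb–Bb–Db doesn't fit — on degree 6 Bb major would have Gm (vi). Gb is the degree-6 chord of Bb minor, so it is the borrowed bVI. C–Eb–Gb doesn't fit — on degree 2 Bb major would have Cm (ii). Cdim is the degree-2 chord of Bb minor, so it is the borrowed ii°.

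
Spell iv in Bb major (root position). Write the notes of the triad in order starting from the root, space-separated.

iv is built on scale degree 4, which is Eb in both Bb major and its parallel. In Bb minor the chord on Eb is Eb–Gb–Bb.

Eb Gb Bb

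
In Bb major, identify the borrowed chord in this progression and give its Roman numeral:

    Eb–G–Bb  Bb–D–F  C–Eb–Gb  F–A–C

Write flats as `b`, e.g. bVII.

The diatonic triads in Bb major are Bb, Cm, Dm, Eb, F, Gm, Adim. Eb–G–Bb = Eb, Bb–D–F = Bb and F–A–C = F all belong to that set. C–Eb–Gb doesn't fit — on degree 2 Bb major would have Cm (ii). Cdim is the degree-2 chord of Bb minor, so it is the borrowed ii°.

ii°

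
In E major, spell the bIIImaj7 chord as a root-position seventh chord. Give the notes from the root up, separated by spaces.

G B D F#

bIIImaj7 is built on the lowered scale degree 3. In E major degree 3 is G#; lowered it becomes G. Building the major-seventh chord from the parallel minor on G: G–B–D–F#.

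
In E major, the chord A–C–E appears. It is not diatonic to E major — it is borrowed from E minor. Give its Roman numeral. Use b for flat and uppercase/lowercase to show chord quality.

iv

The root A is the diatonic 4th degree of E major; the borrowing shows in the chord quality. Diatonically E major has A (IV) on that degree; A–C–E is instead the minor chord native to E minor, so it takes the label iv.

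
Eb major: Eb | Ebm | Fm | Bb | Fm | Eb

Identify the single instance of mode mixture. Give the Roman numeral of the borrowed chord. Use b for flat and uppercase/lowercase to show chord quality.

The diatonic triads in Eb major are Eb, Fm, Gm, Ab, Bb, Cm, Ddim. Of the given chords, Eb, Fm and Bb are diatonic. But Ebm (Eb–Gb–Bb) is foreign: the diatonic I on degree 1 is Eb, whereas Ebm comes from Eb minor. It is labeled i.

i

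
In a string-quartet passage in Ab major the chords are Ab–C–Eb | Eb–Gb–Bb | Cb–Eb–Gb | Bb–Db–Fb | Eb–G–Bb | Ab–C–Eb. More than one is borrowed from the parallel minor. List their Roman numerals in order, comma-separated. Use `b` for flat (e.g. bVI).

In Ab major the diatonic chords are Ab, Bbm, Cm, Db, Eb, Fm, Gdim. Ab–C–Eb = Ab and Eb–G–Bb = Eb are both diatonic. Eb–Gb–Bb doesn't fit — on degree 5 Ab major would have Eb (V). Ebm is the degree-5 chord of Ab minor, so it is the borrowed v. But Cb–Eb–Gb is foreign: the diatonic iii on degree 3 is Cm, whereas Cb comes from Ab minor. It is labeled bIII. Bb–Db–Fb is not: scale degree 2 in Ab major carries Bbm (ii). In Ab minor the chord on that degree is Bbdim, so here it functions as ii°, borrowed from the parallel minor.

v, bIII, ii°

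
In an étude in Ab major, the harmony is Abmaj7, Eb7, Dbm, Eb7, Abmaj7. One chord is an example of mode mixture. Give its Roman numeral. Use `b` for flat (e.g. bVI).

iv

In Ab major the diatonic chords are Ab, Bbm, Cm, Db, Eb, Fm, Gdim. Of the given chords, Abmaj7 and Eb7 are diatonic. Dbm (Db–Fb–Ab) is not: scale degree 4 in Ab major carries Db (IV). In Ab minor the chord on that degree is Dbm, so here it functions as iv, borrowed from the parallel minor.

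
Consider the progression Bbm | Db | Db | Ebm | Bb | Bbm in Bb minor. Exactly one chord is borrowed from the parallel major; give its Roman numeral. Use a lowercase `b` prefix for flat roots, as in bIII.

Bb minor has the diatonic set Bbm, Cdim, Db, Ebm, F, Gb, Ab (with V from harmonic minor). Bbm, Db and Ebm are all diatonic. But Bb (Bb–D–F) is foreign: the diatonic i on degree 1 is Bbm, whereas Bb comes from Bb major. It is labeled I.

I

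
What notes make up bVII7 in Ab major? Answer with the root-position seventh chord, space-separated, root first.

The root of bVII7 is the lowered 7th degree: G becomes Gb. Building the dominant-seventh chord from the parallel minor on Gb: Gb–Bb–Db–Fb.

Gb Bb Db Fb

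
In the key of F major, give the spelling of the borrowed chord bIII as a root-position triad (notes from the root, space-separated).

The root of bIII is the lowered 3rd degree: A becomes Ab. Stacking thirds in F minor on Ab gives Ab–C–Eb.

Ab C Eb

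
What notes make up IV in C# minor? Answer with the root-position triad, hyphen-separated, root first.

IV is built on scale degree 4, which is F# in both C# minor and its parallel. Stacking thirds in C# major on F# gives F#–A#–C#.

F#-A#-C#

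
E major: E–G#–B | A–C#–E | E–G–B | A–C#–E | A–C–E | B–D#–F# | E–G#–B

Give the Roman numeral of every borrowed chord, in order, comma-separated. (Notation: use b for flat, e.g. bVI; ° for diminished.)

i, iv

In E major the diatonic chords are E, F#m, G#m, A, B, C#m, D#dim. E–G#–B = E, A–C#–E = A and B–D#–F# = B all belong to that set. E–G–B doesn't fit — on degree 1 E major would have E (I). Em is the degree-1 chord of E minor, so it is the borrowed i. A–C–E is not: scale degree 4 in E major carries A (IV). In E minor the chord on that degree is Am, so here it functions as iv, borrowed from the parallel minor.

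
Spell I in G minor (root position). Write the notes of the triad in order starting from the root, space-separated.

The root, G, is scale degree 1 — the same note in G minor and G major; only the chord quality changes. Building the major chord from the parallel major on G: G–B–D.

G B D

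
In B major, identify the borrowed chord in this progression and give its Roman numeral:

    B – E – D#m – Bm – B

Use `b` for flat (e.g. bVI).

In B major the diatonic chords are B, C#m, D#m, E, F#, G#m, A#dim. Of the given chords, B, E and D#m are diatonic. Bm (B–D–F#) is not: scale degree 1 in B major carries B (I). In B minor the chord on that degree is Bm, so here it functions as i, borrowed from the parallel minor.

i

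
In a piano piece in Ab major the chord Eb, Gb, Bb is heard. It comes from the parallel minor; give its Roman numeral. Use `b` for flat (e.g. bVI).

Eb is scale degree 5 in Ab major. The diatonic chord on degree 5 would be Eb (V), but Eb–Gb–Bb is the minor chord from Ab minor. As a borrowed chord it is labeled v.

v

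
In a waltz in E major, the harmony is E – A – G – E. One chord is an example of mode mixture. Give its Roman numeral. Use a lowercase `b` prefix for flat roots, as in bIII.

E major has the diatonic set E, F#m, G#m, A, B, C#m, D#dim. E and A both belong to that set. G (G–B–D) is not: scale degree 3 in E major carries G#m (iii). In E minor the chord on that degree is G, so here it functions as bIII, borrowed from the parallel minor.

bIII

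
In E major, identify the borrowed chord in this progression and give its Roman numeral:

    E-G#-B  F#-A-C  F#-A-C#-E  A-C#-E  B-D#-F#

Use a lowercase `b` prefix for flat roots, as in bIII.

The diatonic triads in E major are E, F#m, G#m, A, B, C#m, D#dim. Of the given chords, E–G#–B = E, F#–A–C#–E = F#m7, A–C#–E = A and B–D#–F# = B are diatonic. But F#–A–C is foreign: the diatonic ii on degree 2 is F#m, whereas F#dim comes from E minor. It is labeled ii°.

ii°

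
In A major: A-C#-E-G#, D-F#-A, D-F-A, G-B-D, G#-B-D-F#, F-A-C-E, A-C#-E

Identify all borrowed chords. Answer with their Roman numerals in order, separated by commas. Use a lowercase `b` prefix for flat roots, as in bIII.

iv, bVII, bVImaj7

The diatonic triads in A major are A, Bm, C#m, D, E, F#m, G#dim. A–C#–E–G# = Amaj7, D–F#–A = D, G#–B–D–F# = G#m7b5 and A–C#–E = A all belong to that set. But D–F–A is foreign: the diatonic IV on degree 4 is D, whereas Dm comes from A minor. It is labeled iv. G–B–D is not: scale degree 7 in A major carries G#dim (vii°). In A minor the chord on that degree is G, so here it functions as bVII, borrowed from the parallel minor. F–A–C–E is not: scale degree 6 in A major carries F#m (vi). In A minor the chord on that degree is Fmaj7, so here it functions as bVImaj7, borrowed from the parallel minor.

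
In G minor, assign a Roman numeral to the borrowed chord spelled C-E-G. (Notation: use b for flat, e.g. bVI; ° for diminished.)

IV

The root C is the diatonic 4th degree of G minor; the borrowing shows in the chord quality. C–E–G is a major chord — the form found in G major, not the diatonic iv (Cm). Borrowed into G minor it is written IV.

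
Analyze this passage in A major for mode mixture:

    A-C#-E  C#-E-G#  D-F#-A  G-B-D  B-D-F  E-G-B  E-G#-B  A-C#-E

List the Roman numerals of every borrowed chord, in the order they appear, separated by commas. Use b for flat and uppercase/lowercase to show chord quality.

In A major the diatonic chords are A, Bm, C#m, D, E, F#m, G#dim. A–C#–E = A, C#–E–G# = C#m, D–F#–A = D and E–G#–B = E are all diatonic. G–B–D is not: scale degree 7 in A major carries G#dim (vii°). In A minor the chord on that degree is G, so here it functions as bVII, borrowed from the parallel minor. B–D–F doesn't fit — on degree 2 A major would have Bm (ii). Bdim is the degree-2 chord of A minor, so it is the borrowed ii°. E–G–B doesn't fit — on degree 5 A major would have E (V). Em is the degree-5 chord of A minor, so it is the borrowed v.

bVII, ii°, v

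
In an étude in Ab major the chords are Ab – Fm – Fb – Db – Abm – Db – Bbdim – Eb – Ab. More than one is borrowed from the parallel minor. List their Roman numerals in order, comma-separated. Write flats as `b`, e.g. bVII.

In Ab major the diatonic chords are Ab, Bbm, Cm, Db, Eb, Fm, Gdim. Of the given chords, Ab, Fm, Db and Eb are diatonic. But Fb (Fb–Ab–Cb) is foreign: the diatonic vi on degree 6 is Fm, whereas Fb comes from Ab minor. It is labeled bVI. But Abm (Ab–Cb–Eb) is foreign: the diatonic I on degree 1 is Ab, whereas Abm comes from Ab minor. It is labeled i. But Bbdim (Bb–Db–Fb) is foreign: the diatonic ii on degree 2 is Bbm, whereas Bbdim comes from Ab minor. It is labeled ii°.

bVI, i, ii°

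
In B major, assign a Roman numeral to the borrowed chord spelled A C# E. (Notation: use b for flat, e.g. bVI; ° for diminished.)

bVII

In B major scale degree 7 is A#; A is its lowered form, from B minor. The diatonic chord on degree 7 would be A#dim (vii°), but A–C#–E is the major chord from B minor. As a borrowed chord it is labeled bVII.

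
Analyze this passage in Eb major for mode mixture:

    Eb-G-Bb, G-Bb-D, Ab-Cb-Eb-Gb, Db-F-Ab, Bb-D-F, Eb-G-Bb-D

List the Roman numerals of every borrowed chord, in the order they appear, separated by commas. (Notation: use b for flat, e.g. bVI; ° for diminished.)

iv7, bVII

In Eb major the diatonic chords are Eb, Fm, Gm, Ab, Bb, Cm, Ddim. Of the given chords, Eb–G–Bb = Eb, G–Bb–D = Gm, Bb–D–F = Bb and Eb–G–Bb–D = Ebmaj7 are diatonic. But Ab–Cb–Eb–Gb is foreign: the diatonic IV on degree 4 is Ab, whereas Abm7 comes from Eb minor. It is labeled iv7. But Db–F–Ab is foreign: the diatonic vii° on degree 7 is Ddim, whereas Db comes from Eb minor. It is labeled bVII.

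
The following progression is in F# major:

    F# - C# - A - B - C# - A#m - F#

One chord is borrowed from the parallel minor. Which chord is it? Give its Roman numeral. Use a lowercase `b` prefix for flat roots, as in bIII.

bIII

In F# major the diatonic chords are F#, G#m, A#m, B, C#, D#m, E#dim. F#, C#, B and A#m are all diatonic. But A (A–C#–E) is foreign: the diatonic iii on degree 3 is A#m, whereas A comes from F# minor. It is labeled bIII.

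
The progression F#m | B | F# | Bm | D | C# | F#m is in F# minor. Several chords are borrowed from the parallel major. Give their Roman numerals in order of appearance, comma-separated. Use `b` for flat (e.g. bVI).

IV, I

In F# minor (with V from harmonic minor) the diatonic chords are F#m, G#dim, A, Bm, C#, D, E. F#m, Bm, D and C# are all diatonic. B (B–D#–F#) doesn't fit — on degree 4 F# minor would have Bm (iv). B is the degree-4 chord of F# major, so it is the borrowed IV. F# (F#–A#–C#) is not: scale degree 1 in F# minor carries F#m (i). In F# major the chord on that degree is F#, so here it functions as I, borrowed from the parallel major.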